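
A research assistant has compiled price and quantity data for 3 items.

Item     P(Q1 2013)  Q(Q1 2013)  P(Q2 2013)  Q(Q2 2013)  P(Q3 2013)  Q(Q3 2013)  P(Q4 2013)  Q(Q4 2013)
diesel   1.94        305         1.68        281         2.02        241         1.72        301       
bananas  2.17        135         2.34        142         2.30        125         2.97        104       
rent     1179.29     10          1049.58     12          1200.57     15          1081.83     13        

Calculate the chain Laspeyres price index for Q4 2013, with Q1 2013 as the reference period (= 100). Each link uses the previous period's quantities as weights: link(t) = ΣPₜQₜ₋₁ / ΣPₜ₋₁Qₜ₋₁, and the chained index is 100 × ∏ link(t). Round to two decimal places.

Link Q1 2013→Q2 2013:
ΣP(Q2 2013)Q(Q1 2013) = 1.68×305 + 2.34×135 + 1049.58×10 = 512.4 + 315.9 + 10495.8 = 11324.1
ΣP(Q1 2013)Q(Q1 2013) = 1.94×305 + 2.17×135 + 1179.29×10 = 591.7 + 292.95 + 11792.9 = 12677.55
link = 11324.1/12677.55 = 0.893240
Link Q2 2013→Q3 2013:
ΣP(Q3 2013)Q(Q2 2013) = 2.02×281 + 2.30×142 + 1200.57×12 = 567.62 + 326.6 + 14406.84 = 15301.06
ΣP(Q2 2013)Q(Q2 2013) = 1.68×281 + 2.34×142 + 1049.58×12 = 472.08 + 332.28 + 12594.96 = 13399.32
link = 15301.06/13399.32 = 1.141928
Link Q3 2013→Q4 2013:
ΣP(Q4 2013)Q(Q3 2013) = 1.72×241 + 2.97×125 + 1081.83×15 = 414.52 + 371.25 + 16227.45 = 17013.22
ΣP(Q3 2013)Q(Q3 2013) = 2.02×241 + 2.30×125 + 1200.57×15 = 486.82 + 287.5 + 18008.55 = 18782.87
link = 17013.22/18782.87 = 0.905784
Chained index = 100 × 0.893240 × 1.141928 × 0.905784 = 92.3914

92.39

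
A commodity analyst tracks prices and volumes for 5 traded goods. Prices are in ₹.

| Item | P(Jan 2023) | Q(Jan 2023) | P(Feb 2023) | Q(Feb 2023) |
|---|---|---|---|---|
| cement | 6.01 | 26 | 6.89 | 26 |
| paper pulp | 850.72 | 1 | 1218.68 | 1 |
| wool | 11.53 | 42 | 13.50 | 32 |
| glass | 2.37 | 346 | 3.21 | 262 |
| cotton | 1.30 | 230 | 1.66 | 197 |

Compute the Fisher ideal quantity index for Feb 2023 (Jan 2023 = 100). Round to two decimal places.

86.51

Laspeyres component (base-period weights):
ΣP(Jan 2023)Q(Feb 2023) = 6.01×26 + 850.72×1 + 11.53×32 + 2.37×262 + 1.30×197 = 156.26 + 850.72 + 368.96 + 620.94 + 256.1 = 2252.98
ΣP(Jan 2023)Q(Jan 2023) = 6.01×26 + 850.72×1 + 11.53×42 + 2.37×346 + 1.30×230 = 156.26 + 850.72 + 484.26 + 820.02 + 299 = 2610.26
L = 2252.98 / 2610.26 × 100 = 86.3125
Paasche component (current-period weights):
ΣP(Feb 2023)Q(Feb 2023) = 6.89×26 + 1218.68×1 + 13.50×32 + 3.21×262 + 1.66×197 = 179.14 + 1218.68 + 432 + 841.02 + 327.02 = 2997.86
ΣP(Feb 2023)Q(Jan 2023) = 6.89×26 + 1218.68×1 + 13.50×42 + 3.21×346 + 1.66×230 = 179.14 + 1218.68 + 567 + 1110.66 + 381.8 = 3457.28
P = 2997.86 / 3457.28 × 100 = 86.7115
Fisher = √(L × P) = √(86.3125 × 86.7115) = 86.5118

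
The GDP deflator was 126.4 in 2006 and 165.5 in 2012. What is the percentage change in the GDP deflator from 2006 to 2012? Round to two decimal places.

Change = (165.5 − 126.4) / 126.4 × 100
       = 39.1 / 126.4 × 100 = 30.9335%

30.93%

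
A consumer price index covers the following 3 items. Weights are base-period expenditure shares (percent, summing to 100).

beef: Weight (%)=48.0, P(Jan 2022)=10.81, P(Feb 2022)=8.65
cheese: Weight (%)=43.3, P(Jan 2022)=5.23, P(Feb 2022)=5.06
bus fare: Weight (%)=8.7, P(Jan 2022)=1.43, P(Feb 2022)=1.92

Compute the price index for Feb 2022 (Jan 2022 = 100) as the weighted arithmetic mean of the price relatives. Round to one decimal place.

beef: 48.0 × (8.65/10.81) = 48.0 × 0.800185 = 38.4089
cheese: 43.3 × (5.06/5.23) = 43.3 × 0.967495 = 41.8925
bus fare: 8.7 × (1.92/1.43) = 8.7 × 1.342657 = 11.6811
Index = Σ wᵢ·(p₁ᵢ/p₀ᵢ) = 38.4089 + 41.8925 + 11.6811 = 91.9825

92.0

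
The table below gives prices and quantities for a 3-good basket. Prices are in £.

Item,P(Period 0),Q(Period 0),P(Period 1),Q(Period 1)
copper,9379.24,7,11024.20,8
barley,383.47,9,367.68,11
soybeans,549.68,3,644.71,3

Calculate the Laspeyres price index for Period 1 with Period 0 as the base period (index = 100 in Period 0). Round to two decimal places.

116.48

Laspeyres price index uses base-period quantities as weights.
ΣP(Period 1)·Q(Period 0) = 11024.20×7 + 367.68×9 + 644.71×3 = 77169.4 + 3309.12 + 1934.13 = 82412.65
ΣP(Period 0)·Q(Period 0) = 9379.24×7 + 383.47×9 + 549.68×3 = 65654.68 + 3451.23 + 1649.04 = 70754.95
Index = 82412.65 / 70754.95 × 100 = 116.4762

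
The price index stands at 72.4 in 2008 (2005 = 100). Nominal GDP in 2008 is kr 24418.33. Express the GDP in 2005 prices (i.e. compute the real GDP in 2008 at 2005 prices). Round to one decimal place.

Real = Nominal ÷ (Index/100) = 24418.33 ÷ (72.4/100)
     = 24418.33 ÷ 0.724 = 33726.9751

33727.0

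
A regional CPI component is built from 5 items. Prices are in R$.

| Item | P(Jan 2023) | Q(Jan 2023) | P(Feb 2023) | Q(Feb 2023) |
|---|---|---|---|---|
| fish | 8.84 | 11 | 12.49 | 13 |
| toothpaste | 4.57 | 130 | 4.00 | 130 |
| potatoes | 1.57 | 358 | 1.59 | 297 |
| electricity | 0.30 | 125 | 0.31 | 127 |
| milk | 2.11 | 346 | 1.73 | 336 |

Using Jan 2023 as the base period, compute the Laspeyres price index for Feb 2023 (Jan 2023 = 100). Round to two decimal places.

92.23

Laspeyres price index uses base-period quantities as weights.
ΣP(Feb 2023)·Q(Jan 2023) = 12.49×11 + 4.00×130 + 1.59×358 + 0.31×125 + 1.73×346 = 137.39 + 520 + 569.22 + 38.75 + 598.58 = 1863.94
ΣP(Jan 2023)·Q(Jan 2023) = 8.84×11 + 4.57×130 + 1.57×358 + 0.30×125 + 2.11×346 = 97.24 + 594.1 + 562.06 + 37.5 + 730.06 = 2020.96
Index = 1863.94 / 2020.96 × 100 = 92.2304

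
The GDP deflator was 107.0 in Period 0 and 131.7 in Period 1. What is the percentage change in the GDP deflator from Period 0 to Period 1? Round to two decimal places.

Change = (131.7 − 107.0) / 107.0 × 100
       = 24.7 / 107.0 × 100 = 23.0841%

23.08%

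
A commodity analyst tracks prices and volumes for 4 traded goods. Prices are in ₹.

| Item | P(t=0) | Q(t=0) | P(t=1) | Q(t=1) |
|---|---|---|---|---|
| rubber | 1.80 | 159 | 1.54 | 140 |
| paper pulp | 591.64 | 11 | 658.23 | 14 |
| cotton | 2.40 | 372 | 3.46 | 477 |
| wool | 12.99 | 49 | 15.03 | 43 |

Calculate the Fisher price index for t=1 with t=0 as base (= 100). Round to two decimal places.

114.39

Laspeyres component (base-period weights):
ΣP(t=1)Q(t=0) = 1.54×159 + 658.23×11 + 3.46×372 + 15.03×49 = 244.86 + 7240.53 + 1287.12 + 736.47 = 9508.98
ΣP(t=0)Q(t=0) = 1.80×159 + 591.64×11 + 2.40×372 + 12.99×49 = 286.2 + 6508.04 + 892.8 + 636.51 = 8323.55
L = 9508.98 / 8323.55 × 100 = 114.2419
Paasche component (current-period weights):
ΣP(t=1)Q(t=1) = 1.54×140 + 658.23×14 + 3.46×477 + 15.03×43 = 215.6 + 9215.22 + 1650.42 + 646.29 = 11727.53
ΣP(t=0)Q(t=1) = 1.80×140 + 591.64×14 + 2.40×477 + 12.99×43 = 252 + 8282.96 + 1144.8 + 558.57 = 10238.33
P = 11727.53 / 10238.33 × 100 = 114.5453
Fisher = √(L × P) = √(114.2419 × 114.5453) = 114.3935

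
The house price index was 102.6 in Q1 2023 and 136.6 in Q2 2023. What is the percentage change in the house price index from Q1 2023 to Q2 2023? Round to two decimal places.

33.14%

Change = (136.6 − 102.6) / 102.6 × 100
       = 34.0 / 102.6 × 100 = 33.1384%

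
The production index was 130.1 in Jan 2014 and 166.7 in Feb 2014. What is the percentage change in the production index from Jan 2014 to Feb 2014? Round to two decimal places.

Change = (166.7 − 130.1) / 130.1 × 100
       = 36.6 / 130.1 × 100 = 28.1322%

28.13%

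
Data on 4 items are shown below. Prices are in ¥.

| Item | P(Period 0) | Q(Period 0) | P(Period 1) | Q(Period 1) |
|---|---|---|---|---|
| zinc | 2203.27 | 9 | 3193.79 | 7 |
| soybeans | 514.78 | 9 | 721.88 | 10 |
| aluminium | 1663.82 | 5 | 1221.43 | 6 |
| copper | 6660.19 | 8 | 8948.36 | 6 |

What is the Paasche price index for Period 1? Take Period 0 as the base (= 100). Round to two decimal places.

Paasche price index uses current-period quantities as weights.
ΣP(Period 1)·Q(Period 1) = 3193.79×7 + 721.88×10 + 1221.43×6 + 8948.36×6 = 22356.53 + 7218.8 + 7328.58 + 53690.16 = 90594.07
ΣP(Period 0)·Q(Period 1) = 2203.27×7 + 514.78×10 + 1663.82×6 + 6660.19×6 = 15422.89 + 5147.8 + 9982.92 + 39961.14 = 70514.75
Index = 90594.07 / 70514.75 × 100 = 128.4753

128.48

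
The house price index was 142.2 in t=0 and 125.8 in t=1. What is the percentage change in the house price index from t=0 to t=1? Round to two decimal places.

-11.53%

Change = (125.8 − 142.2) / 142.2 × 100
       = -16.4 / 142.2 × 100 = -11.5331%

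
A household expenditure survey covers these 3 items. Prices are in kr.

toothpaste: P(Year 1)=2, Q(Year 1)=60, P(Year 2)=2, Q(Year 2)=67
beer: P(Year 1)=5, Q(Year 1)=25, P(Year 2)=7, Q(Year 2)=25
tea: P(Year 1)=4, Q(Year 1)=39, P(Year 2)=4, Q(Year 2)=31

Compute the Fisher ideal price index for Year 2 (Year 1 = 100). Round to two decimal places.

112.76

Laspeyres component (base-period weights):
ΣP(Year 2)Q(Year 1) = 2×60 + 7×25 + 4×39 = 120 + 175 + 156 = 451
ΣP(Year 1)Q(Year 1) = 2×60 + 5×25 + 4×39 = 120 + 125 + 156 = 401
L = 451 / 401 × 100 = 112.4688
Paasche component (current-period weights):
ΣP(Year 2)Q(Year 2) = 2×67 + 7×25 + 4×31 = 134 + 175 + 124 = 433
ΣP(Year 1)Q(Year 2) = 2×67 + 5×25 + 4×31 = 134 + 125 + 124 = 383
P = 433 / 383 × 100 = 113.0548
Fisher = √(L × P) = √(112.4688 × 113.0548) = 112.7614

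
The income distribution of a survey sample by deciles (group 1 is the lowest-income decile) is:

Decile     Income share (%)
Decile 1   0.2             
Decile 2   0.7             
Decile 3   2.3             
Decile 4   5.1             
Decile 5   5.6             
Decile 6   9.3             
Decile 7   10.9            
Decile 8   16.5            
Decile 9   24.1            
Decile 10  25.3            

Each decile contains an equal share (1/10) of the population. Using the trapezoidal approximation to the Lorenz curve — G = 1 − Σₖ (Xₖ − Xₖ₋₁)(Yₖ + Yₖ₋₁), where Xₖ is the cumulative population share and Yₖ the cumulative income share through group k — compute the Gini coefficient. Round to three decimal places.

Cumulative income shares Yₖ: 0.0020, 0.0090, 0.0320, 0.0830, 0.1390, 0.2320, 0.3410, 0.5060, 0.7470, 1.0000
Σ (Xₖ−Xₖ₋₁)(Yₖ+Yₖ₋₁) = (1/10)(0.0020+0.0000) + (1/10)(0.0090+0.0020) + (1/10)(0.0320+0.0090) + (1/10)(0.0830+0.0320) + (1/10)(0.1390+0.0830) + (1/10)(0.2320+0.1390) + (1/10)(0.3410+0.2320) + (1/10)(0.5060+0.3410) + (1/10)(0.7470+0.5060) + (1/10)(1.0000+0.7470)
  = 0.0002 + 0.0011 + 0.0041 + 0.0115 + 0.0222 + 0.0371 + 0.0573 + 0.0847 + 0.1253 + 0.1747 = 0.5182
G = 1 − 0.5182 = 0.4818

0.482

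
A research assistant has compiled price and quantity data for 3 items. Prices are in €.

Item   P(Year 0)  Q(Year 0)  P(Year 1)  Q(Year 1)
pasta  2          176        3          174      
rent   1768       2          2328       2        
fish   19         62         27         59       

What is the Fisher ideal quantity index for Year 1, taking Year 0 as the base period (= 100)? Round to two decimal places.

Laspeyres component (base-period weights):
ΣP(Year 0)Q(Year 1) = 2×174 + 1768×2 + 19×59 = 348 + 3536 + 1121 = 5005
ΣP(Year 0)Q(Year 0) = 2×176 + 1768×2 + 19×62 = 352 + 3536 + 1178 = 5066
L = 5005 / 5066 × 100 = 98.7959
Paasche component (current-period weights):
ΣP(Year 1)Q(Year 1) = 3×174 + 2328×2 + 27×59 = 522 + 4656 + 1593 = 6771
ΣP(Year 1)Q(Year 0) = 3×176 + 2328×2 + 27×62 = 528 + 4656 + 1674 = 6858
P = 6771 / 6858 × 100 = 98.7314
Fisher = √(L × P) = √(98.7959 × 98.7314) = 98.7636

98.76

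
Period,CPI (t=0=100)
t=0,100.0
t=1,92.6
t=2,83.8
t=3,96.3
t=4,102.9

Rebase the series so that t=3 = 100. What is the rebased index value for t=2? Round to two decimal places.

87.02

Rebased(t=2) = 83.8 / 96.3 × 100 = 87.0197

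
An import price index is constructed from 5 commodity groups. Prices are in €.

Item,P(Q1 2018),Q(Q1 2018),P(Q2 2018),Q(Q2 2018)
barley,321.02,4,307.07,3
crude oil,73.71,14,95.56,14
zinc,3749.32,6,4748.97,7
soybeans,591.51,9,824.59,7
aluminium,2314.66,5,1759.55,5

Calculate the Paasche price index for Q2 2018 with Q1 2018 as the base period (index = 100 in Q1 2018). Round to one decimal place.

Paasche price index uses current-period quantities as weights.
ΣP(Q2 2018)·Q(Q2 2018) = 307.07×3 + 95.56×14 + 4748.97×7 + 824.59×7 + 1759.55×5 = 921.21 + 1337.84 + 33242.79 + 5772.13 + 8797.75 = 50071.72
ΣP(Q1 2018)·Q(Q2 2018) = 321.02×3 + 73.71×14 + 3749.32×7 + 591.51×7 + 2314.66×5 = 963.06 + 1031.94 + 26245.24 + 4140.57 + 11573.3 = 43954.11
Index = 50071.72 / 43954.11 × 100 = 113.9182

113.9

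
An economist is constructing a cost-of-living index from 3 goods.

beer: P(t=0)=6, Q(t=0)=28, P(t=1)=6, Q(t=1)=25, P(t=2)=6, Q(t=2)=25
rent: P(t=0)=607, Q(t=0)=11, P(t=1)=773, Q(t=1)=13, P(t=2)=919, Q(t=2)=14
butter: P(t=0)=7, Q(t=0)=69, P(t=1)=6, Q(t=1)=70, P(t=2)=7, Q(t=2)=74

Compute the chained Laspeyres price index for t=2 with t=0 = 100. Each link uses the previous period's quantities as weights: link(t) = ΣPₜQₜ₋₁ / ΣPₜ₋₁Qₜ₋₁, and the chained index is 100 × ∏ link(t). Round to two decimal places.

Link t=0→t=1:
ΣP(t=1)Q(t=0) = 6×28 + 773×11 + 6×69 = 168 + 8503 + 414 = 9085
ΣP(t=0)Q(t=0) = 6×28 + 607×11 + 7×69 = 168 + 6677 + 483 = 7328
link = 9085/7328 = 1.239765
Link t=1→t=2:
ΣP(t=2)Q(t=1) = 6×25 + 919×13 + 7×70 = 150 + 11947 + 490 = 12587
ΣP(t=1)Q(t=1) = 6×25 + 773×13 + 6×70 = 150 + 10049 + 420 = 10619
link = 12587/10619 = 1.185328
Chained index = 100 × 1.239765 × 1.185328 = 146.9529

146.95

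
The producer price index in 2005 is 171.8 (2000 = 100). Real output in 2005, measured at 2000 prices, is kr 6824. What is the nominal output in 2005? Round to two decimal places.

Nominal = Real × (Index/100) = 6824 × (171.8/100)
        = 6824 × 1.718 = 11723.6320

11723.63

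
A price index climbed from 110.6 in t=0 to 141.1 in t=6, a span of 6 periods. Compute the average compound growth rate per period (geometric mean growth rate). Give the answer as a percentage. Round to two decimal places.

Growth factor = (141.1/110.6)^(1/6) = (1.275769)^(1/6) = 1.041427
Growth rate = 1.041427 − 1 = 0.041427 = 4.1427%

4.14%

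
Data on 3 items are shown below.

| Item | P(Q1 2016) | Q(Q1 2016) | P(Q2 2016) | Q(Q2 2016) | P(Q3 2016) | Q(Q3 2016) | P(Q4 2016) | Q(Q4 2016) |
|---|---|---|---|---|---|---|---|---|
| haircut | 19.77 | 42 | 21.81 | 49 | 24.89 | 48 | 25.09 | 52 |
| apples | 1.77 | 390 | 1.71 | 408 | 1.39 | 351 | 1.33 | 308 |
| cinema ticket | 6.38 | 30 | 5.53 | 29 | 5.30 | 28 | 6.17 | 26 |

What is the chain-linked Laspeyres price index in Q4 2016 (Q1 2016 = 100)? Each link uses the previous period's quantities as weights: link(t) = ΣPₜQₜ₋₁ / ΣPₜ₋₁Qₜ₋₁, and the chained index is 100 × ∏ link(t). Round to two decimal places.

Link Q1 2016→Q2 2016:
ΣP(Q2 2016)Q(Q1 2016) = 21.81×42 + 1.71×390 + 5.53×30 = 916.02 + 666.9 + 165.9 = 1748.82
ΣP(Q1 2016)Q(Q1 2016) = 19.77×42 + 1.77×390 + 6.38×30 = 830.34 + 690.3 + 191.4 = 1712.04
link = 1748.82/1712.04 = 1.021483
Link Q2 2016→Q3 2016:
ΣP(Q3 2016)Q(Q2 2016) = 24.89×49 + 1.39×408 + 5.30×29 = 1219.61 + 567.12 + 153.7 = 1940.43
ΣP(Q2 2016)Q(Q2 2016) = 21.81×49 + 1.71×408 + 5.53×29 = 1068.69 + 697.68 + 160.37 = 1926.74
link = 1940.43/1926.74 = 1.007105
Link Q3 2016→Q4 2016:
ΣP(Q4 2016)Q(Q3 2016) = 25.09×48 + 1.33×351 + 6.17×28 = 1204.32 + 466.83 + 172.76 = 1843.91
ΣP(Q3 2016)Q(Q3 2016) = 24.89×48 + 1.39×351 + 5.30×28 = 1194.72 + 487.89 + 148.4 = 1831.01
link = 1843.91/1831.01 = 1.007045
Chained index = 100 × 1.021483 × 1.007105 × 1.007045 = 103.5989

103.60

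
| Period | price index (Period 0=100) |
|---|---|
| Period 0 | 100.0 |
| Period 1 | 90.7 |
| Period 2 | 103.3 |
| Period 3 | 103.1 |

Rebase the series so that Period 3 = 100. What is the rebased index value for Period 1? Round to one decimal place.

88.0

Rebased(Period 1) = 90.7 / 103.1 × 100 = 87.9728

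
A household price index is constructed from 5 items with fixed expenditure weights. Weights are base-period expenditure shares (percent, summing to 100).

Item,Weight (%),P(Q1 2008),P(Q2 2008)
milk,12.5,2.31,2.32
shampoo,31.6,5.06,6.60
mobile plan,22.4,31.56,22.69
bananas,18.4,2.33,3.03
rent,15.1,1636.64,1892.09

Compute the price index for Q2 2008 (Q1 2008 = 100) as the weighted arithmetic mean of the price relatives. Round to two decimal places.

milk: 12.5 × (2.32/2.31) = 12.5 × 1.004329 = 12.5541
shampoo: 31.6 × (6.60/5.06) = 31.6 × 1.304348 = 41.2174
mobile plan: 22.4 × (22.69/31.56) = 22.4 × 0.718948 = 16.1044
bananas: 18.4 × (3.03/2.33) = 18.4 × 1.300429 = 23.9279
rent: 15.1 × (1892.09/1636.64) = 15.1 × 1.156082 = 17.4568
Index = Σ wᵢ·(p₁ᵢ/p₀ᵢ) = 12.5541 + 41.2174 + 16.1044 + 23.9279 + 17.4568 = 111.2607

111.26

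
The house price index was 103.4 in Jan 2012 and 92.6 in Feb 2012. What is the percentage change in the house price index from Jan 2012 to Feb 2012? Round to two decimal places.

-10.44%

Change = (92.6 − 103.4) / 103.4 × 100
       = -10.8 / 103.4 × 100 = -10.4449%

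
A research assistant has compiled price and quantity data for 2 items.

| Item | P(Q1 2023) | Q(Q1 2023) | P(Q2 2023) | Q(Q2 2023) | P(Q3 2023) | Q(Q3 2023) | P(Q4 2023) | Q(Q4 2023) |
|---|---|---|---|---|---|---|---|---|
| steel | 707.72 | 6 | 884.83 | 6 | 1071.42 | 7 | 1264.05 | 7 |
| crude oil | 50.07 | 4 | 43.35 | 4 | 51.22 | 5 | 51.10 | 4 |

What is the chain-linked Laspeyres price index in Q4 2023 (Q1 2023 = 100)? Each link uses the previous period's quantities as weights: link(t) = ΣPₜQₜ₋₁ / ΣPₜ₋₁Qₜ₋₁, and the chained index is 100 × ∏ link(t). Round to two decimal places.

Link Q1 2023→Q2 2023:
ΣP(Q2 2023)Q(Q1 2023) = 884.83×6 + 43.35×4 = 5308.98 + 173.4 = 5482.38
ΣP(Q1 2023)Q(Q1 2023) = 707.72×6 + 50.07×4 = 4246.32 + 200.28 = 4446.6
link = 5482.38/4446.6 = 1.232938
Link Q2 2023→Q3 2023:
ΣP(Q3 2023)Q(Q2 2023) = 1071.42×6 + 51.22×4 = 6428.52 + 204.88 = 6633.4
ΣP(Q2 2023)Q(Q2 2023) = 884.83×6 + 43.35×4 = 5308.98 + 173.4 = 5482.38
link = 6633.4/5482.38 = 1.209949
Link Q3 2023→Q4 2023:
ΣP(Q4 2023)Q(Q3 2023) = 1264.05×7 + 51.10×5 = 8848.35 + 255.5 = 9103.85
ΣP(Q3 2023)Q(Q3 2023) = 1071.42×7 + 51.22×5 = 7499.94 + 256.1 = 7756.04
link = 9103.85/7756.04 = 1.173776
Chained index = 100 × 1.232938 × 1.209949 × 1.173776 = 175.1028

175.10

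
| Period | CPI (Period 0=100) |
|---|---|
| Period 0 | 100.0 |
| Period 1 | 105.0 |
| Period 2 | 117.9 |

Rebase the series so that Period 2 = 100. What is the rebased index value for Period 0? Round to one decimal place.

Rebased(Period 0) = 100.0 / 117.9 × 100 = 84.8176

84.8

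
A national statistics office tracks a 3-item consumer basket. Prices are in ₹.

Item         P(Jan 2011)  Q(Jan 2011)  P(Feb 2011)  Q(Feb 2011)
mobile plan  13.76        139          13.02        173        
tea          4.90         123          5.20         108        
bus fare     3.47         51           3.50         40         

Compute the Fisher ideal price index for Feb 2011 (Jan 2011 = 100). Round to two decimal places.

Laspeyres component (base-period weights):
ΣP(Feb 2011)Q(Jan 2011) = 13.02×139 + 5.20×123 + 3.50×51 = 1809.78 + 639.6 + 178.5 = 2627.88
ΣP(Jan 2011)Q(Jan 2011) = 13.76×139 + 4.90×123 + 3.47×51 = 1912.64 + 602.7 + 176.97 = 2692.31
L = 2627.88 / 2692.31 × 100 = 97.6069
Paasche component (current-period weights):
ΣP(Feb 2011)Q(Feb 2011) = 13.02×173 + 5.20×108 + 3.50×40 = 2252.46 + 561.6 + 140 = 2954.06
ΣP(Jan 2011)Q(Feb 2011) = 13.76×173 + 4.90×108 + 3.47×40 = 2380.48 + 529.2 + 138.8 = 3048.48
P = 2954.06 / 3048.48 × 100 = 96.9027
Fisher = √(L × P) = √(97.6069 × 96.9027) = 97.2542

97.25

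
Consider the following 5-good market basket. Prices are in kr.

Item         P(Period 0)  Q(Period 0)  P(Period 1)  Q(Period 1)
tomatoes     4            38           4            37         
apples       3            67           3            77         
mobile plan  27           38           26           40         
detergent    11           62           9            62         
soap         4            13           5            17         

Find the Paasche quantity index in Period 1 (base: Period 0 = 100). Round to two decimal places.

Paasche quantity index uses current-period prices as weights.
ΣP(Period 1)·Q(Period 1) = 4×37 + 3×77 + 26×40 + 9×62 + 5×17 = 148 + 231 + 1040 + 558 + 85 = 2062
ΣP(Period 1)·Q(Period 0) = 4×38 + 3×67 + 26×38 + 9×62 + 5×13 = 152 + 201 + 988 + 558 + 65 = 1964
Index = 2062 / 1964 × 100 = 104.9898

104.99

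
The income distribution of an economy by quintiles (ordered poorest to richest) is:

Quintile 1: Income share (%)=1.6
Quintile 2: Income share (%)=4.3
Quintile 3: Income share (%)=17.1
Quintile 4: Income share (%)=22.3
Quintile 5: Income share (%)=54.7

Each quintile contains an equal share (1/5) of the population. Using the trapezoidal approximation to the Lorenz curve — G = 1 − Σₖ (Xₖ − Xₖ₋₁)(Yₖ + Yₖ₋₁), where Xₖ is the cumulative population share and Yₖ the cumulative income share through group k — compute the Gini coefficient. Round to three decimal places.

Cumulative income shares Yₖ: 0.0160, 0.0590, 0.2300, 0.4530, 1.0000
Σ (Xₖ−Xₖ₋₁)(Yₖ+Yₖ₋₁) = (1/5)(0.0160+0.0000) + (1/5)(0.0590+0.0160) + (1/5)(0.2300+0.0590) + (1/5)(0.4530+0.2300) + (1/5)(1.0000+0.4530)
  = 0.0032 + 0.0150 + 0.0578 + 0.1366 + 0.2906 = 0.5032
G = 1 − 0.5032 = 0.4968

0.497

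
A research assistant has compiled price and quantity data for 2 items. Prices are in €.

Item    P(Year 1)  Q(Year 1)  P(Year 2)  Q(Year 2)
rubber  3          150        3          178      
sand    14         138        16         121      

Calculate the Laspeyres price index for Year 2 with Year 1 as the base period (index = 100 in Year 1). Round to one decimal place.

Laspeyres price index uses base-period quantities as weights.
ΣP(Year 2)·Q(Year 1) = 3×150 + 16×138 = 450 + 2208 = 2658
ΣP(Year 1)·Q(Year 1) = 3×150 + 14×138 = 450 + 1932 = 2382
Index = 2658 / 2382 × 100 = 111.5869

111.6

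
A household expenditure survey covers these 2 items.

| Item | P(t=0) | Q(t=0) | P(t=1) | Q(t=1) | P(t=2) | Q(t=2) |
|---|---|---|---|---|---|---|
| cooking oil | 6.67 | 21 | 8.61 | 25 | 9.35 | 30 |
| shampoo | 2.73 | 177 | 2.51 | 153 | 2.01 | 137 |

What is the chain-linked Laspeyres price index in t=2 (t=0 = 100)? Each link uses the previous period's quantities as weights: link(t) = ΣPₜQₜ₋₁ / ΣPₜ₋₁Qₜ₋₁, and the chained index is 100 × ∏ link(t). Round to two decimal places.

Link t=0→t=1:
ΣP(t=1)Q(t=0) = 8.61×21 + 2.51×177 = 180.81 + 444.27 = 625.08
ΣP(t=0)Q(t=0) = 6.67×21 + 2.73×177 = 140.07 + 483.21 = 623.28
link = 625.08/623.28 = 1.002888
Link t=1→t=2:
ΣP(t=2)Q(t=1) = 9.35×25 + 2.01×153 = 233.75 + 307.53 = 541.28
ΣP(t=1)Q(t=1) = 8.61×25 + 2.51×153 = 215.25 + 384.03 = 599.28
link = 541.28/599.28 = 0.903217
Chained index = 100 × 1.002888 × 0.903217 = 90.5826

90.58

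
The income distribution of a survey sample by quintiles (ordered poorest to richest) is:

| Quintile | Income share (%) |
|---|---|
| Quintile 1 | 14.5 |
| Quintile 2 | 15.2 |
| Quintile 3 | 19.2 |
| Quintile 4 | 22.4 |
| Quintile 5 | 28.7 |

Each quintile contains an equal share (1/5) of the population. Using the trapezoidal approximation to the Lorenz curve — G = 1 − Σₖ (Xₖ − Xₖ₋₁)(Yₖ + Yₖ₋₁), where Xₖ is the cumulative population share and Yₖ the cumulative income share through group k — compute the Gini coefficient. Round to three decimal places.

0.142

Cumulative income shares Yₖ: 0.1450, 0.2970, 0.4890, 0.7130, 1.0000
Σ (Xₖ−Xₖ₋₁)(Yₖ+Yₖ₋₁) = (1/5)(0.1450+0.0000) + (1/5)(0.2970+0.1450) + (1/5)(0.4890+0.2970) + (1/5)(0.7130+0.4890) + (1/5)(1.0000+0.7130)
  = 0.0290 + 0.0884 + 0.1572 + 0.2404 + 0.3426 = 0.8576
G = 1 − 0.8576 = 0.1424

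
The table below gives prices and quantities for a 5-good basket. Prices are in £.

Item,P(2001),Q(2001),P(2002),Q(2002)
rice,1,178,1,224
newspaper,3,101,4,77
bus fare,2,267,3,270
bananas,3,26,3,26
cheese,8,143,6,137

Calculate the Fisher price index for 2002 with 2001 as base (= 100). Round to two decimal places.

Laspeyres component (base-period weights):
ΣP(2002)Q(2001) = 1×178 + 4×101 + 3×267 + 3×26 + 6×143 = 178 + 404 + 801 + 78 + 858 = 2319
ΣP(2001)Q(2001) = 1×178 + 3×101 + 2×267 + 3×26 + 8×143 = 178 + 303 + 534 + 78 + 1144 = 2237
L = 2319 / 2237 × 100 = 103.6656
Paasche component (current-period weights):
ΣP(2002)Q(2002) = 1×224 + 4×77 + 3×270 + 3×26 + 6×137 = 224 + 308 + 810 + 78 + 822 = 2242
ΣP(2001)Q(2002) = 1×224 + 3×77 + 2×270 + 3×26 + 8×137 = 224 + 231 + 540 + 78 + 1096 = 2169
P = 2242 / 2169 × 100 = 103.3656
Fisher = √(L × P) = √(103.6656 × 103.3656) = 103.5155

103.52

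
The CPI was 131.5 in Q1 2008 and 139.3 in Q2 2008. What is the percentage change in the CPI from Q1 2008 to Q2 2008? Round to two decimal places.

5.93%

Change = (139.3 − 131.5) / 131.5 × 100
       = 7.8 / 131.5 × 100 = 5.9316%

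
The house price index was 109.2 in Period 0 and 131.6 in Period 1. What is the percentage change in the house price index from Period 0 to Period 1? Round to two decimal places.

20.51%

Change = (131.6 − 109.2) / 109.2 × 100
       = 22.4 / 109.2 × 100 = 20.5128%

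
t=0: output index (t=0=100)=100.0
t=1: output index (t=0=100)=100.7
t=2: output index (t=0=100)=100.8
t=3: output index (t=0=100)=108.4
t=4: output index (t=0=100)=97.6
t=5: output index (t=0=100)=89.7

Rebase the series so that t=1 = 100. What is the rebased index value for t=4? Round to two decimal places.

Rebased(t=4) = 97.6 / 100.7 × 100 = 96.9215

96.92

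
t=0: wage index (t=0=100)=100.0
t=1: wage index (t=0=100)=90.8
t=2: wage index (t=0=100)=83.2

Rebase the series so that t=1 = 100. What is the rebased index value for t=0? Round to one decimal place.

Rebased(t=0) = 100.0 / 90.8 × 100 = 110.1322

110.1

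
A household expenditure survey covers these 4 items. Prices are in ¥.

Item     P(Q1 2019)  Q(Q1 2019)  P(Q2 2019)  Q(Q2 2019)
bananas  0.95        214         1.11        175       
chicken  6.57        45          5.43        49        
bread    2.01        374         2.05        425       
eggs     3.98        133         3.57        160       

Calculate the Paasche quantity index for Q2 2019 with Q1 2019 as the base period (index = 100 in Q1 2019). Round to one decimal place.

110.4

Paasche quantity index uses current-period prices as weights.
ΣP(Q2 2019)·Q(Q2 2019) = 1.11×175 + 5.43×49 + 2.05×425 + 3.57×160 = 194.25 + 266.07 + 871.25 + 571.2 = 1902.77
ΣP(Q2 2019)·Q(Q1 2019) = 1.11×214 + 5.43×45 + 2.05×374 + 3.57×133 = 237.54 + 244.35 + 766.7 + 474.81 = 1723.4
Index = 1902.77 / 1723.4 × 100 = 110.4079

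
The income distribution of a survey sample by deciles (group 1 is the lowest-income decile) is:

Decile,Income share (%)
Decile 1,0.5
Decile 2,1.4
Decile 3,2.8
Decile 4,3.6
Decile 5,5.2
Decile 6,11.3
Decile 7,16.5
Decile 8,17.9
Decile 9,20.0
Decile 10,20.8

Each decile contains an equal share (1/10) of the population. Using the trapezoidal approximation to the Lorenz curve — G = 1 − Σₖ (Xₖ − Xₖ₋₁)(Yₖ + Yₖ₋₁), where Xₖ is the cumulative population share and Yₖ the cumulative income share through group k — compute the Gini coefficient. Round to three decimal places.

Cumulative income shares Yₖ: 0.0050, 0.0190, 0.0470, 0.0830, 0.1350, 0.2480, 0.4130, 0.5920, 0.7920, 1.0000
Σ (Xₖ−Xₖ₋₁)(Yₖ+Yₖ₋₁) = (1/10)(0.0050+0.0000) + (1/10)(0.0190+0.0050) + (1/10)(0.0470+0.0190) + (1/10)(0.0830+0.0470) + (1/10)(0.1350+0.0830) + (1/10)(0.2480+0.1350) + (1/10)(0.4130+0.2480) + (1/10)(0.5920+0.4130) + (1/10)(0.7920+0.5920) + (1/10)(1.0000+0.7920)
  = 0.0005 + 0.0024 + 0.0066 + 0.0130 + 0.0218 + 0.0383 + 0.0661 + 0.1005 + 0.1384 + 0.1792 = 0.5668
G = 1 − 0.5668 = 0.4332

0.433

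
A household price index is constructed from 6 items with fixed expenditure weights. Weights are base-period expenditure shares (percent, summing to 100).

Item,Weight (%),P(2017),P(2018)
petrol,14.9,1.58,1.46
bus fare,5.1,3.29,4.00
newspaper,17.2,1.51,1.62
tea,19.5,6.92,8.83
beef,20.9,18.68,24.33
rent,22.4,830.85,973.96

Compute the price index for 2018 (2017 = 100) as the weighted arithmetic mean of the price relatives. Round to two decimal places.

116.78

petrol: 14.9 × (1.46/1.58) = 14.9 × 0.924051 = 13.7684
bus fare: 5.1 × (4.00/3.29) = 5.1 × 1.215805 = 6.2006
newspaper: 17.2 × (1.62/1.51) = 17.2 × 1.072848 = 18.4530
tea: 19.5 × (8.83/6.92) = 19.5 × 1.276012 = 24.8822
beef: 20.9 × (24.33/18.68) = 20.9 × 1.302463 = 27.2215
rent: 22.4 × (973.96/830.85) = 22.4 × 1.172245 = 26.2583
Index = Σ wᵢ·(p₁ᵢ/p₀ᵢ) = 13.7684 + 6.2006 + 18.4530 + 24.8822 + 27.2215 + 26.2583 = 116.7839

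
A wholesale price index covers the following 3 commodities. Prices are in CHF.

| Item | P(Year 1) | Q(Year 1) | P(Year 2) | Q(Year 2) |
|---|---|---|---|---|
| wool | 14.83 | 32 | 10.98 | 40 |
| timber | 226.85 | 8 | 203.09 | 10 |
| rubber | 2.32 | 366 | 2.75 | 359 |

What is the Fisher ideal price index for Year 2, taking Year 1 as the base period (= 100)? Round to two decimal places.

94.30

Laspeyres component (base-period weights):
ΣP(Year 2)Q(Year 1) = 10.98×32 + 203.09×8 + 2.75×366 = 351.36 + 1624.72 + 1006.5 = 2982.58
ΣP(Year 1)Q(Year 1) = 14.83×32 + 226.85×8 + 2.32×366 = 474.56 + 1814.8 + 849.12 = 3138.48
L = 2982.58 / 3138.48 × 100 = 95.0326
Paasche component (current-period weights):
ΣP(Year 2)Q(Year 2) = 10.98×40 + 203.09×10 + 2.75×359 = 439.2 + 2030.9 + 987.25 = 3457.35
ΣP(Year 1)Q(Year 2) = 14.83×40 + 226.85×10 + 2.32×359 = 593.2 + 2268.5 + 832.88 = 3694.58
P = 3457.35 / 3694.58 × 100 = 93.5790
Fisher = √(L × P) = √(95.0326 × 93.5790) = 94.3030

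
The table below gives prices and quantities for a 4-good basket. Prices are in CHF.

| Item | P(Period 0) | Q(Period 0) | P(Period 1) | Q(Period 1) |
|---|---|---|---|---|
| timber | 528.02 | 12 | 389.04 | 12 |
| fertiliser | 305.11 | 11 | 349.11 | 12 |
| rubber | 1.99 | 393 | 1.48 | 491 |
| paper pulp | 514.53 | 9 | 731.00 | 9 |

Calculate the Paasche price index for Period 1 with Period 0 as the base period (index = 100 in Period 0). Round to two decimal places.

103.58

Paasche price index uses current-period quantities as weights.
ΣP(Period 1)·Q(Period 1) = 389.04×12 + 349.11×12 + 1.48×491 + 731.00×9 = 4668.48 + 4189.32 + 726.68 + 6579 = 16163.48
ΣP(Period 0)·Q(Period 1) = 528.02×12 + 305.11×12 + 1.99×491 + 514.53×9 = 6336.24 + 3661.32 + 977.09 + 4630.77 = 15605.42
Index = 16163.48 / 15605.42 × 100 = 103.5761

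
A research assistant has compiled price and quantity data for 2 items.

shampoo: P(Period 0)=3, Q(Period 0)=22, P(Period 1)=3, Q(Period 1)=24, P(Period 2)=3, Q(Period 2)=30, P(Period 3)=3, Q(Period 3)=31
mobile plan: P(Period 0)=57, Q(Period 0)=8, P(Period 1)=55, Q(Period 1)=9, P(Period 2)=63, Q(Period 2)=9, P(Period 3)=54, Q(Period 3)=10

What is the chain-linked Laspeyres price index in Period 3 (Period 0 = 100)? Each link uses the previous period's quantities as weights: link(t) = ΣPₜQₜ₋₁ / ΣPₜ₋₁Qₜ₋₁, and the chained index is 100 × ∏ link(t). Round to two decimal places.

Link Period 0→Period 1:
ΣP(Period 1)Q(Period 0) = 3×22 + 55×8 = 66 + 440 = 506
ΣP(Period 0)Q(Period 0) = 3×22 + 57×8 = 66 + 456 = 522
link = 506/522 = 0.969349
Link Period 1→Period 2:
ΣP(Period 2)Q(Period 1) = 3×24 + 63×9 = 72 + 567 = 639
ΣP(Period 1)Q(Period 1) = 3×24 + 55×9 = 72 + 495 = 567
link = 639/567 = 1.126984
Link Period 2→Period 3:
ΣP(Period 3)Q(Period 2) = 3×30 + 54×9 = 90 + 486 = 576
ΣP(Period 2)Q(Period 2) = 3×30 + 63×9 = 90 + 567 = 657
link = 576/657 = 0.876712
Chained index = 100 × 0.969349 × 1.126984 × 0.876712 = 95.7756

95.78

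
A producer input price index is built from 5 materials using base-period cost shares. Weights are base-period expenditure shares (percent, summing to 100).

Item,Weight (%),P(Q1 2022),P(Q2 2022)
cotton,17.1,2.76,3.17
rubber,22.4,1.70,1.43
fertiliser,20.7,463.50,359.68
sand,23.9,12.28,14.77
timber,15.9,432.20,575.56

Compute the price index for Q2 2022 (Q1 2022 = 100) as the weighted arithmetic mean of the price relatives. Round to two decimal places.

104.47

cotton: 17.1 × (3.17/2.76) = 17.1 × 1.148551 = 19.6402
rubber: 22.4 × (1.43/1.70) = 22.4 × 0.841176 = 18.8424
fertiliser: 20.7 × (359.68/463.50) = 20.7 × 0.776009 = 16.0634
sand: 23.9 × (14.77/12.28) = 23.9 × 1.202769 = 28.7462
timber: 15.9 × (575.56/432.20) = 15.9 × 1.331698 = 21.1740
Index = Σ wᵢ·(p₁ᵢ/p₀ᵢ) = 19.6402 + 18.8424 + 16.0634 + 28.7462 + 21.1740 = 104.4661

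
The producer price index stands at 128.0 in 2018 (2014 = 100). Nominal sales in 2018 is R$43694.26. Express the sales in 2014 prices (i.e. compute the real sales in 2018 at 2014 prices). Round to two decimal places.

Real = Nominal ÷ (Index/100) = 43694.26 ÷ (128.0/100)
     = 43694.26 ÷ 1.280 = 34136.1406

34136.14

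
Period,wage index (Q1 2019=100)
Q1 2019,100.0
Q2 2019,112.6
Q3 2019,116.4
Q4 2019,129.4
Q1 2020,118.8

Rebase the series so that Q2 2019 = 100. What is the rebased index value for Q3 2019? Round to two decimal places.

103.37

Rebased(Q3 2019) = 116.4 / 112.6 × 100 = 103.3748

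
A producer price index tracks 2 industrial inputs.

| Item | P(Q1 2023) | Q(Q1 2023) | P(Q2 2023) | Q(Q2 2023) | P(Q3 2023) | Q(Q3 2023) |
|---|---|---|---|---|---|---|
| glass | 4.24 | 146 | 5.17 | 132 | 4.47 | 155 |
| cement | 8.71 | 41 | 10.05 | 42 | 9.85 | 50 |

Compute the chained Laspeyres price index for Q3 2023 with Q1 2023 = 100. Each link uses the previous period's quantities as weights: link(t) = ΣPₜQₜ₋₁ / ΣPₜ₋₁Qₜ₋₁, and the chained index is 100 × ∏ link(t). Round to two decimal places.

Link Q1 2023→Q2 2023:
ΣP(Q2 2023)Q(Q1 2023) = 5.17×146 + 10.05×41 = 754.82 + 412.05 = 1166.87
ΣP(Q1 2023)Q(Q1 2023) = 4.24×146 + 8.71×41 = 619.04 + 357.11 = 976.15
link = 1166.87/976.15 = 1.195380
Link Q2 2023→Q3 2023:
ΣP(Q3 2023)Q(Q2 2023) = 4.47×132 + 9.85×42 = 590.04 + 413.7 = 1003.74
ΣP(Q2 2023)Q(Q2 2023) = 5.17×132 + 10.05×42 = 682.44 + 422.1 = 1104.54
link = 1003.74/1104.54 = 0.908740
Chained index = 100 × 1.195380 × 0.908740 = 108.6290

108.63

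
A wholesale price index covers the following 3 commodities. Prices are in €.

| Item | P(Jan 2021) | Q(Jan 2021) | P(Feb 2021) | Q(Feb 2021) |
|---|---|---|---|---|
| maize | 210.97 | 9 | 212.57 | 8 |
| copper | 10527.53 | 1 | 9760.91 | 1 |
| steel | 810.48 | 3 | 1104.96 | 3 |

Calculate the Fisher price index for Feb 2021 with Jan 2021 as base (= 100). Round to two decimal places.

100.88

Laspeyres component (base-period weights):
ΣP(Feb 2021)Q(Jan 2021) = 212.57×9 + 9760.91×1 + 1104.96×3 = 1913.13 + 9760.91 + 3314.88 = 14988.92
ΣP(Jan 2021)Q(Jan 2021) = 210.97×9 + 10527.53×1 + 810.48×3 = 1898.73 + 10527.53 + 2431.44 = 14857.7
L = 14988.92 / 14857.7 × 100 = 100.8832
Paasche component (current-period weights):
ΣP(Feb 2021)Q(Feb 2021) = 212.57×8 + 9760.91×1 + 1104.96×3 = 1700.56 + 9760.91 + 3314.88 = 14776.35
ΣP(Jan 2021)Q(Feb 2021) = 210.97×8 + 10527.53×1 + 810.48×3 = 1687.76 + 10527.53 + 2431.44 = 14646.73
P = 14776.35 / 14646.73 × 100 = 100.8850
Fisher = √(L × P) = √(100.8832 × 100.8850) = 100.8841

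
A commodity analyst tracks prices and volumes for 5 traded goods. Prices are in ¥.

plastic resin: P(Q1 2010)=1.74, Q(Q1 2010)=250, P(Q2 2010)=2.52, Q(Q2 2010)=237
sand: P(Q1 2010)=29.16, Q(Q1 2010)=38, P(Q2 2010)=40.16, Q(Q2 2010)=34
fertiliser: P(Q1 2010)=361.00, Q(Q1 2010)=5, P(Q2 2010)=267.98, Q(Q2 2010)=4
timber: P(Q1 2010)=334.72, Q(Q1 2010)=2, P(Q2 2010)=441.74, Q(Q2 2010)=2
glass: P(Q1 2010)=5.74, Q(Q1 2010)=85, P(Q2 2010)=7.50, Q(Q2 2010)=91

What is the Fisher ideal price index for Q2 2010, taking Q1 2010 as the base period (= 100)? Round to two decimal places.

Laspeyres component (base-period weights):
ΣP(Q2 2010)Q(Q1 2010) = 2.52×250 + 40.16×38 + 267.98×5 + 441.74×2 + 7.50×85 = 630 + 1526.08 + 1339.9 + 883.48 + 637.5 = 5016.96
ΣP(Q1 2010)Q(Q1 2010) = 1.74×250 + 29.16×38 + 361.00×5 + 334.72×2 + 5.74×85 = 435 + 1108.08 + 1805 + 669.44 + 487.9 = 4505.42
L = 5016.96 / 4505.42 × 100 = 111.3539
Paasche component (current-period weights):
ΣP(Q2 2010)Q(Q2 2010) = 2.52×237 + 40.16×34 + 267.98×4 + 441.74×2 + 7.50×91 = 597.24 + 1365.44 + 1071.92 + 883.48 + 682.5 = 4600.58
ΣP(Q1 2010)Q(Q2 2010) = 1.74×237 + 29.16×34 + 361.00×4 + 334.72×2 + 5.74×91 = 412.38 + 991.44 + 1444 + 669.44 + 522.34 = 4039.6
P = 4600.58 / 4039.6 × 100 = 113.8870
Fisher = √(L × P) = √(111.3539 × 113.8870) = 112.6133

112.61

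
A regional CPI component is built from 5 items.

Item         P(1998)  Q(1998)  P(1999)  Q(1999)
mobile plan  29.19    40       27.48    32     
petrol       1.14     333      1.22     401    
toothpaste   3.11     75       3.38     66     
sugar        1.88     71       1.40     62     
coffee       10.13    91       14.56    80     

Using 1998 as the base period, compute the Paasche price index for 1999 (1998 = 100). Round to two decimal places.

112.67

Paasche price index uses current-period quantities as weights.
ΣP(1999)·Q(1999) = 27.48×32 + 1.22×401 + 3.38×66 + 1.40×62 + 14.56×80 = 879.36 + 489.22 + 223.08 + 86.8 + 1164.8 = 2843.26
ΣP(1998)·Q(1999) = 29.19×32 + 1.14×401 + 3.11×66 + 1.88×62 + 10.13×80 = 934.08 + 457.14 + 205.26 + 116.56 + 810.4 = 2523.44
Index = 2843.26 / 2523.44 × 100 = 112.6740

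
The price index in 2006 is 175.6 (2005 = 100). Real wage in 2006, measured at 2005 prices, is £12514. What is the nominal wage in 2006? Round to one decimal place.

Nominal = Real × (Index/100) = 12514 × (175.6/100)
        = 12514 × 1.756 = 21974.5840

21974.6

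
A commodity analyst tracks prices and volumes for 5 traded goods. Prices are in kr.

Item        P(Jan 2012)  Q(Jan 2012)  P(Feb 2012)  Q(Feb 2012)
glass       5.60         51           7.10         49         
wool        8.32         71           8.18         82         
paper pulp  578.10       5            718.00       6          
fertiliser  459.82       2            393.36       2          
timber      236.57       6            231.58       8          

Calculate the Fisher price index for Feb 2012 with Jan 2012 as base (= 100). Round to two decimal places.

Laspeyres component (base-period weights):
ΣP(Feb 2012)Q(Jan 2012) = 7.10×51 + 8.18×71 + 718.00×5 + 393.36×2 + 231.58×6 = 362.1 + 580.78 + 3590 + 786.72 + 1389.48 = 6709.08
ΣP(Jan 2012)Q(Jan 2012) = 5.60×51 + 8.32×71 + 578.10×5 + 459.82×2 + 236.57×6 = 285.6 + 590.72 + 2890.5 + 919.64 + 1419.42 = 6105.88
L = 6709.08 / 6105.88 × 100 = 109.8790
Paasche component (current-period weights):
ΣP(Feb 2012)Q(Feb 2012) = 7.10×49 + 8.18×82 + 718.00×6 + 393.36×2 + 231.58×8 = 347.9 + 670.76 + 4308 + 786.72 + 1852.64 = 7966.02
ΣP(Jan 2012)Q(Feb 2012) = 5.60×49 + 8.32×82 + 578.10×6 + 459.82×2 + 236.57×8 = 274.4 + 682.24 + 3468.6 + 919.64 + 1892.56 = 7237.44
P = 7966.02 / 7237.44 × 100 = 110.0668
Fisher = √(L × P) = √(109.8790 × 110.0668) = 109.9729

109.97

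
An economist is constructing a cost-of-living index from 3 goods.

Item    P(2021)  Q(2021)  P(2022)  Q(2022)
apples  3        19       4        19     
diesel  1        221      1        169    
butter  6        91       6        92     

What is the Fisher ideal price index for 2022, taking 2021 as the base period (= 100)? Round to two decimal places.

102.37

Laspeyres component (base-period weights):
ΣP(2022)Q(2021) = 4×19 + 1×221 + 6×91 = 76 + 221 + 546 = 843
ΣP(2021)Q(2021) = 3×19 + 1×221 + 6×91 = 57 + 221 + 546 = 824
L = 843 / 824 × 100 = 102.3058
Paasche component (current-period weights):
ΣP(2022)Q(2022) = 4×19 + 1×169 + 6×92 = 76 + 169 + 552 = 797
ΣP(2021)Q(2022) = 3×19 + 1×169 + 6×92 = 57 + 169 + 552 = 778
P = 797 / 778 × 100 = 102.4422
Fisher = √(L × P) = √(102.3058 × 102.4422) = 102.3740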